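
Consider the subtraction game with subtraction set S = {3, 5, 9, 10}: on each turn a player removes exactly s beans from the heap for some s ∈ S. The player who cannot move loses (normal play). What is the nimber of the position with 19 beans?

1

G(0) = 0
G(1) = mex{} = 0
G(2) = mex{} = 0
G(3) = mex{0} = 1
G(4) = mex{0} = 1
G(5) = mex{0,0} = 1
G(6) = mex{1,0} = 2
G(7) = mex{1,0} = 2
G(8) = mex{1,1} = 0
G(9) = mex{2,1,0} = 3
G(10) = mex{2,1,0,0} = 3
G(11) = mex{0,2,0,0} = 1
G(12) = mex{3,2,1,0} = 4
G(13) = mex{3,0,1,1} = 2
G(14) = mex{1,3,1,1} = 0
G(15) = mex{4,3,2,1} = 0
G(16) = mex{2,1,2,2} = 0
G(17) = mex{0,4,0,2} = 1
G(18) = mex{0,2,3,0} = 1
G(19) = mex{0,0,3,3} = 1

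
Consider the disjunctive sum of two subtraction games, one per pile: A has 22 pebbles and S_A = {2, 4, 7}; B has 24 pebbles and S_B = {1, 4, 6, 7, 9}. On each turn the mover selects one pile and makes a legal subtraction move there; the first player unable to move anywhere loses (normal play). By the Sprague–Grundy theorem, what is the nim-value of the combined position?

3

Pile A, S = {2, 4, 7}:
G(0) = 0
G(1) = mex{} = 0
G(2) = mex{0} = 1
G(3) = mex{0} = 1
G(4) = mex{1,0} = 2
G(5) = mex{1,0} = 2
G(6) = mex{2,1} = 0
G(7) = mex{2,1,0} = 3
G(8) = mex{0,2,0} = 1
G(9) = mex{3,2,1} = 0
G(10) = mex{1,0,1} = 2
G(11) = mex{0,3,2} = 1
G(12) = mex{2,1,2} = 0
G(13) = mex{1,0,0} = 2
G(14) = mex{0,2,3} = 1
G(15) = mex{2,1,1} = 0
G(16) = mex{1,0,0} = 2
G(17) = mex{0,2,2} = 1
G(18) = mex{2,1,1} = 0
G(19) = mex{1,0,0} = 2
G(20) = mex{0,2,2} = 1
G(21) = mex{2,1,1} = 0
G(22) = mex{1,0,0} = 2
G_A(22) = 2.
Pile B, S = {1, 4, 6, 7, 9}:
G(0) = 0
G(1) = mex{0} = 1
G(2) = mex{1} = 0
G(3) = mex{0} = 1
G(4) = mex{1,0} = 2
G(5) = mex{2,1} = 0
G(6) = mex{0,0,0} = 1
G(7) = mex{1,1,1,0} = 2
G(8) = mex{2,2,0,1} = 3
G(9) = mex{3,0,1,0,0} = 2
G(10) = mex{2,1,2,1,1} = 0
G(11) = mex{0,2,0,2,0} = 1
G(12) = mex{1,3,1,0,1} = 2
G(13) = mex{2,2,2,1,2} = 0
G(14) = mex{0,0,3,2,0} = 1
G(15) = mex{1,1,2,3,1} = 0
G(16) = mex{0,2,0,2,2} = 1
G(17) = mex{1,0,1,0,3} = 2
G(18) = mex{2,1,2,1,2} = 0
G(19) = mex{0,0,0,2,0} = 1
G(20) = mex{1,1,1,0,1} = 2
G(21) = mex{2,2,0,1,2} = 3
G(22) = mex{3,0,1,0,0} = 2
G(23) = mex{2,1,2,1,1} = 0
G(24) = mex{0,2,0,2,0} = 1
G_B(24) = 1.
Combined Grundy value = 2 ⊕ 1 = 3.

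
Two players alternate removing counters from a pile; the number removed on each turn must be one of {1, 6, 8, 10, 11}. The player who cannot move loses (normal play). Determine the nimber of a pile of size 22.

1

G(0) = 0
G(1) = mex{0} = 1
G(2) = mex{1} = 0
G(3) = mex{0} = 1
G(4) = mex{1} = 0
G(5) = mex{0} = 1
G(6) = mex{1,0} = 2
G(7) = mex{2,1} = 0
G(8) = mex{0,0,0} = 1
G(9) = mex{1,1,1} = 0
G(10) = mex{0,0,0,0} = 1
G(11) = mex{1,1,1,1,0} = 2
G(12) = mex{2,2,0,0,1} = 3
G(13) = mex{3,0,1,1,0} = 2
G(14) = mex{2,1,2,0,1} = 3
G(15) = mex{3,0,0,1,0} = 2
G(16) = mex{2,1,1,2,1} = 0
G(17) = mex{0,2,0,0,2} = 1
G(18) = mex{1,3,1,1,0} = 2
G(19) = mex{2,2,2,0,1} = 3
G(20) = mex{3,3,3,1,0} = 2
G(21) = mex{2,2,2,2,1} = 0
G(22) = mex{0,0,3,3,2} = 1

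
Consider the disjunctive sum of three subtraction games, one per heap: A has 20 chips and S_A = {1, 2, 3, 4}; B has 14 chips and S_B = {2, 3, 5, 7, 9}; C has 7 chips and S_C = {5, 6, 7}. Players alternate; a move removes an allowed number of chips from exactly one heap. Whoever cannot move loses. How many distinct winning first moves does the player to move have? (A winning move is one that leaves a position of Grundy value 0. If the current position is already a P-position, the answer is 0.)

Heap A, S = {1, 2, 3, 4}:
G(0) = 0
G(1) = mex{0} = 1
G(2) = mex{1,0} = 2
G(3) = mex{2,1,0} = 3
G(4) = mex{3,2,1,0} = 4
G(5) = mex{4,3,2,1} = 0
G(6) = mex{0,4,3,2} = 1
G(7) = mex{1,0,4,3} = 2
G(8) = mex{2,1,0,4} = 3
G(9) = mex{3,2,1,0} = 4
G(10) = mex{4,3,2,1} = 0
G(11) = mex{0,4,3,2} = 1
G(12) = mex{1,0,4,3} = 2
G(13) = mex{2,1,0,4} = 3
G(14) = mex{3,2,1,0} = 4
G(15) = mex{4,3,2,1} = 0
G(16) = mex{0,4,3,2} = 1
G(17) = mex{1,0,4,3} = 2
G(18) = mex{2,1,0,4} = 3
G(19) = mex{3,2,1,0} = 4
G(20) = mex{4,3,2,1} = 0
G_A(20) = 0.
Heap B, S = {2, 3, 5, 7, 9}:
G(0) = 0
G(1) = mex{} = 0
G(2) = mex{0} = 1
G(3) = mex{0,0} = 1
G(4) = mex{1,0} = 2
G(5) = mex{1,1,0} = 2
G(6) = mex{2,1,0} = 3
G(7) = mex{2,2,1,0} = 3
G(8) = mex{3,2,1,0} = 4
G(9) = mex{3,3,2,1,0} = 4
G(10) = mex{4,3,2,1,0} = 5
G(11) = mex{4,4,3,2,1} = 0
G(12) = mex{5,4,3,2,1} = 0
G(13) = mex{0,5,4,3,2} = 1
G(14) = mex{0,0,4,3,2} = 1
G_B(14) = 1.
Heap C, S = {5, 6, 7}:
n : 0 1 2 3 4 5 6 7
G : 0 0 0 0 0 1 1 1
G_C(7) = 1.
Combined Grundy value = 0 ⊕ 1 ⊕ 1 = 0.
A winning move leaves total XOR = 0, i.e. changes one component's Grundy value g to g ⊕ X where X is the current total.
Heap A: target g' = 0⊕0 = 0, but every legal move changes the Grundy value (mex property), so 0 moves.
Heap B: target g' = 1⊕0 = 1, but every legal move changes the Grundy value (mex property), so 0 moves.
Heap C: target g' = 1⊕0 = 1, but every legal move changes the Grundy value (mex property), so 0 moves.

0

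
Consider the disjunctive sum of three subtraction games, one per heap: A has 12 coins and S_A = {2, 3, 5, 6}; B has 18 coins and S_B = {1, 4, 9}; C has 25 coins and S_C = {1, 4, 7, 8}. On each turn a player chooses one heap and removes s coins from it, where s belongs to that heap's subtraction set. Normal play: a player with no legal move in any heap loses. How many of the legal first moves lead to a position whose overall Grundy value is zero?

Heap A, S = {2, 3, 5, 6}:
n :  0  1  2  3  4  5  6  7  8  9 10 11 12
G :  0  0  1  1  2  2  3  3  0  0  1  1  2
G_A(12) = 2.
Heap B, S = {1, 4, 9}:
n :  0  1  2  3  4  5  6  7  8  9 10 11 12 13 14 15 16 17 18
G :  0  1  0  1  2  0  1  0  1  2  0  1  0  1  2  0  1  0  1
G_B(18) = 1.
Heap C, S = {1, 4, 7, 8}:
G(0) = 0
G(1) = mex{0} = 1
G(2) = mex{1} = 0
G(3) = mex{0} = 1
G(4) = mex{1,0} = 2
G(5) = mex{2,1} = 0
G(6) = mex{0,0} = 1
G(7) = mex{1,1,0} = 2
G(8) = mex{2,2,1,0} = 3
G(9) = mex{3,0,0,1} = 2
G(10) = mex{2,1,1,0} = 3
G(11) = mex{3,2,2,1} = 0
G(12) = mex{0,3,0,2} = 1
G(13) = mex{1,2,1,0} = 3
G(14) = mex{3,3,2,1} = 0
G(15) = mex{0,0,3,2} = 1
G(16) = mex{1,1,2,3} = 0
G(17) = mex{0,3,3,2} = 1
G(18) = mex{1,0,0,3} = 2
G(19) = mex{2,1,1,0} = 3
G(20) = mex{3,0,3,1} = 2
G(21) = mex{2,1,0,3} = 4
G(22) = mex{4,2,1,0} = 3
G(23) = mex{3,3,0,1} = 2
G(24) = mex{2,2,1,0} = 3
G(25) = mex{3,4,2,1} = 0
G_C(25) = 0.
Combined Grundy value = 2 ⊕ 1 ⊕ 0 = 3.
A winning move leaves total XOR = 0, i.e. changes one component's Grundy value g to g ⊕ X where X is the current total.
Heap A: need g' = 2⊕3 = 1. Options: 12−2→G=1, 12−3→G=0, 12−5→G=3, 12−6→G=3. Hits: 1.
Heap B: need g' = 1⊕3 = 2. Options: 18−1→G=0, 18−4→G=2, 18−9→G=2. Hits: 2.
Heap C: need g' = 0⊕3 = 3. Options: 25−1→G=3, 25−4→G=4, 25−7→G=2, 25−8→G=1. Hits: 1.

4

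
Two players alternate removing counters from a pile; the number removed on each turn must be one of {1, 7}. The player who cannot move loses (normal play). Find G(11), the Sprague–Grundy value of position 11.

1

G(0) = 0
G(1) = mex{0} = 1
G(2) = mex{1} = 0
G(3) = mex{0} = 1
G(4) = mex{1} = 0
G(5) = mex{0} = 1
G(6) = mex{1} = 0
G(7) = mex{0,0} = 1
G(8) = mex{1,1} = 0
G(9) = mex{0,0} = 1
G(10) = mex{1,1} = 0
G(11) = mex{0,0} = 1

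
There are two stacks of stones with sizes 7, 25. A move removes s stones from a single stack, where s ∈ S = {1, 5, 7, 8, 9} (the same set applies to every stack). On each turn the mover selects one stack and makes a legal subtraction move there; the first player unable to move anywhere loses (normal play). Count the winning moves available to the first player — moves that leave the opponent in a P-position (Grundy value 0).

All stacks use S = {1, 5, 7, 8, 9}:
G(0) = 0
G(1) = mex{0} = 1
G(2) = mex{1} = 0
G(3) = mex{0} = 1
G(4) = mex{1} = 0
G(5) = mex{0,0} = 1
G(6) = mex{1,1} = 0
G(7) = mex{0,0,0} = 1
G(8) = mex{1,1,1,0} = 2
G(9) = mex{2,0,0,1,0} = 3
G(10) = mex{3,1,1,0,1} = 2
G(11) = mex{2,0,0,1,0} = 3
G(12) = mex{3,1,1,0,1} = 2
G(13) = mex{2,2,0,1,0} = 3
G(14) = mex{3,3,1,0,1} = 2
G(15) = mex{2,2,2,1,0} = 3
G(16) = mex{3,3,3,2,1} = 0
G(17) = mex{0,2,2,3,2} = 1
G(18) = mex{1,3,3,2,3} = 0
G(19) = mex{0,2,2,3,2} = 1
G(20) = mex{1,3,3,2,3} = 0
G(21) = mex{0,0,2,3,2} = 1
G(22) = mex{1,1,3,2,3} = 0
G(23) = mex{0,0,0,3,2} = 1
G(24) = mex{1,1,1,0,3} = 2
G(25) = mex{2,0,0,1,0} = 3
Stack A: G(7) = 1.
Stack B: G(25) = 3.
Combined Grundy value = 1 ⊕ 3 = 2.
A winning move leaves total XOR = 0, i.e. changes one component's Grundy value g to g ⊕ X where X is the current total.
Stack A: need g' = 1⊕2 = 3. Options: 7−1→G=0, 7−5→G=0, 7−7→G=0. Hits: 0.
Stack B: need g' = 3⊕2 = 1. Options: 25−1→G=2, 25−5→G=0, 25−7→G=0, 25−8→G=1, 25−9→G=0. Hits: 1.

1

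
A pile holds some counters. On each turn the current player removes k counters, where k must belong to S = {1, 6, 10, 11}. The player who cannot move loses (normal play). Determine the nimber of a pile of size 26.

1

G(0) = 0
G(1) = mex{0} = 1
G(2) = mex{1} = 0
G(3) = mex{0} = 1
G(4) = mex{1} = 0
G(5) = mex{0} = 1
G(6) = mex{1,0} = 2
G(7) = mex{2,1} = 0
G(8) = mex{0,0} = 1
G(9) = mex{1,1} = 0
G(10) = mex{0,0,0} = 1
G(11) = mex{1,1,1,0} = 2
G(12) = mex{2,2,0,1} = 3
G(13) = mex{3,0,1,0} = 2
G(14) = mex{2,1,0,1} = 3
G(15) = mex{3,0,1,0} = 2
G(16) = mex{2,1,2,1} = 0
G(17) = mex{0,2,0,2} = 1
G(18) = mex{1,3,1,0} = 2
G(19) = mex{2,2,0,1} = 3
G(20) = mex{3,3,1,0} = 2
G(21) = mex{2,2,2,1} = 0
G(22) = mex{0,0,3,2} = 1
G(23) = mex{1,1,2,3} = 0
G(24) = mex{0,2,3,2} = 1
G(25) = mex{1,3,2,3} = 0
G(26) = mex{0,2,0,2} = 1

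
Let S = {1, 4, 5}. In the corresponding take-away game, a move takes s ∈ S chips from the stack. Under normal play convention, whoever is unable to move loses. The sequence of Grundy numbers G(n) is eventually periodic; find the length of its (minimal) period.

G(0) = 0
G(1) = mex{0} = 1
G(2) = mex{1} = 0
G(3) = mex{0} = 1
G(4) = mex{1,0} = 2
G(5) = mex{2,1,0} = 3
G(6) = mex{3,0,1} = 2
G(7) = mex{2,1,0} = 3
G(8) = mex{3,2,1} = 0
G(9) = mex{0,3,2} = 1
G(10) = mex{1,2,3} = 0
G(11) = mex{0,3,2} = 1
G(12) = mex{1,0,3} = 2
G(13) = mex{2,1,0} = 3
G(14) = mex{3,0,1} = 2
G(15) = mex{2,1,0} = 3
G(16) = mex{3,2,1} = 0
G(17) = mex{0,3,2} = 1
G(n+8) = G(n) holds for n = 0,…,4 (a full window of length max(S) = 5), so the sequence is purely periodic with period 8.

8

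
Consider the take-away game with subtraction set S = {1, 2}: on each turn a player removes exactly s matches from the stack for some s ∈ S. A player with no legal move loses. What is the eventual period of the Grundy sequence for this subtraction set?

G(0) = 0
G(1) = mex{0} = 1
G(2) = mex{1,0} = 2
G(3) = mex{2,1} = 0
G(4) = mex{0,2} = 1
G(5) = mex{1,0} = 2
G(6) = mex{2,1} = 0
G(7) = mex{0,2} = 1
G(8) = mex{1,0} = 2
G(9) = mex{2,1} = 0
G(10) = mex{0,2} = 1
G(11) = mex{1,0} = 2
G(12) = mex{2,1} = 0
G(13) = mex{0,2} = 1
G(14) = mex{1,0} = 2
G(n+3) = G(n) holds for n = 0,…,1 (a full window of length max(S) = 2), so the sequence is purely periodic with period 3.

3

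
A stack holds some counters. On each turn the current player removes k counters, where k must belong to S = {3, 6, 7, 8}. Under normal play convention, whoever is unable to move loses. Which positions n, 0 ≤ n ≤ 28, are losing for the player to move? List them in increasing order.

0, 1, 2, 11, 12, 13, 22, 23, 24

G(0) = 0
G(1) = mex{} = 0
G(2) = mex{} = 0
G(3) = mex{0} = 1
G(4) = mex{0} = 1
G(5) = mex{0} = 1
G(6) = mex{1,0} = 2
G(7) = mex{1,0,0} = 2
G(8) = mex{1,0,0,0} = 2
G(9) = mex{2,1,0,0} = 3
G(10) = mex{2,1,1,0} = 3
G(11) = mex{2,1,1,1} = 0
G(12) = mex{3,2,1,1} = 0
G(13) = mex{3,2,2,1} = 0
G(14) = mex{0,2,2,2} = 1
G(15) = mex{0,3,2,2} = 1
G(16) = mex{0,3,3,2} = 1
G(17) = mex{1,0,3,3} = 2
G(18) = mex{1,0,0,3} = 2
G(19) = mex{1,0,0,0} = 2
G(20) = mex{2,1,0,0} = 3
G(21) = mex{2,1,1,0} = 3
G(22) = mex{2,1,1,1} = 0
G(23) = mex{3,2,1,1} = 0
G(24) = mex{3,2,2,1} = 0
G(25) = mex{0,2,2,2} = 1
G(26) = mex{0,3,2,2} = 1
G(27) = mex{0,3,3,2} = 1
G(28) = mex{1,0,3,3} = 2
P-positions are exactly the n with G(n) = 0.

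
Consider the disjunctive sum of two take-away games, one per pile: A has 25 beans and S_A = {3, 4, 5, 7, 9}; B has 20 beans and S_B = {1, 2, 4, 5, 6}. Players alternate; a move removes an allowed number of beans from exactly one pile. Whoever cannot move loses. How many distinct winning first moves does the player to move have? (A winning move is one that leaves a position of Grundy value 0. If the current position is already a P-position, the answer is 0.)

0

Pile A, S = {3, 4, 5, 7, 9}:
G(0) = 0
G(1) = mex{} = 0
G(2) = mex{} = 0
G(3) = mex{0} = 1
G(4) = mex{0,0} = 1
G(5) = mex{0,0,0} = 1
G(6) = mex{1,0,0} = 2
G(7) = mex{1,1,0,0} = 2
G(8) = mex{1,1,1,0} = 2
G(9) = mex{2,1,1,0,0} = 3
G(10) = mex{2,2,1,1,0} = 3
G(11) = mex{2,2,2,1,0} = 3
G(12) = mex{3,2,2,1,1} = 0
G(13) = mex{3,3,2,2,1} = 0
G(14) = mex{3,3,3,2,1} = 0
G(15) = mex{0,3,3,2,2} = 1
G(16) = mex{0,0,3,3,2} = 1
G(17) = mex{0,0,0,3,2} = 1
G(18) = mex{1,0,0,3,3} = 2
G(19) = mex{1,1,0,0,3} = 2
G(20) = mex{1,1,1,0,3} = 2
G(21) = mex{2,1,1,0,0} = 3
G(22) = mex{2,2,1,1,0} = 3
G(23) = mex{2,2,2,1,0} = 3
G(24) = mex{3,2,2,1,1} = 0
G(25) = mex{3,3,2,2,1} = 0
G_A(25) = 0.
Pile B, S = {1, 2, 4, 5, 6}:
n :  0  1  2  3  4  5  6  7  8  9 10 11 12 13 14 15 16 17 18 19 20
G :  0  1  2  0  1  2  3  4  5  3  0  1  2  0  1  2  3  4  5  3  0
G_B(20) = 0.
Combined Grundy value = 0 ⊕ 0 = 0.
A winning move leaves total XOR = 0, i.e. changes one component's Grundy value g to g ⊕ X where X is the current total.
Pile A: target g' = 0⊕0 = 0, but every legal move changes the Grundy value (mex property), so 0 moves.
Pile B: target g' = 0⊕0 = 0, but every legal move changes the Grundy value (mex property), so 0 moves.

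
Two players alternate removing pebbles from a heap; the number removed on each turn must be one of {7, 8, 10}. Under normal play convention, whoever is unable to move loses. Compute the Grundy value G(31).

2

G(0) = 0
G(1) = mex{} = 0
G(2) = mex{} = 0
G(3) = mex{} = 0
G(4) = mex{} = 0
G(5) = mex{} = 0
G(6) = mex{} = 0
G(7) = mex{0} = 1
G(8) = mex{0,0} = 1
G(9) = mex{0,0} = 1
G(10) = mex{0,0,0} = 1
G(11) = mex{0,0,0} = 1
G(12) = mex{0,0,0} = 1
G(13) = mex{0,0,0} = 1
G(14) = mex{1,0,0} = 2
G(15) = mex{1,1,0} = 2
G(16) = mex{1,1,0} = 2
G(17) = mex{1,1,1} = 0
G(18) = mex{1,1,1} = 0
G(19) = mex{1,1,1} = 0
G(20) = mex{1,1,1} = 0
G(21) = mex{2,1,1} = 0
G(22) = mex{2,2,1} = 0
G(23) = mex{2,2,1} = 0
G(24) = mex{0,2,2} = 1
G(25) = mex{0,0,2} = 1
G(26) = mex{0,0,2} = 1
G(27) = mex{0,0,0} = 1
G(28) = mex{0,0,0} = 1
G(29) = mex{0,0,0} = 1
G(30) = mex{0,0,0} = 1
G(31) = mex{1,0,0} = 2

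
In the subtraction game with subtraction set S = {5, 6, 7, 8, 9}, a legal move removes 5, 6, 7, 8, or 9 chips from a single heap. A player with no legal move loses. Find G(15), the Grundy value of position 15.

0

G(0) = 0
G(1) = mex{} = 0
G(2) = mex{} = 0
G(3) = mex{} = 0
G(4) = mex{} = 0
G(5) = mex{0} = 1
G(6) = mex{0,0} = 1
G(7) = mex{0,0,0} = 1
G(8) = mex{0,0,0,0} = 1
G(9) = mex{0,0,0,0,0} = 1
G(10) = mex{1,0,0,0,0} = 2
G(11) = mex{1,1,0,0,0} = 2
G(12) = mex{1,1,1,0,0} = 2
G(13) = mex{1,1,1,1,0} = 2
G(14) = mex{1,1,1,1,1} = 0
G(15) = mex{2,1,1,1,1} = 0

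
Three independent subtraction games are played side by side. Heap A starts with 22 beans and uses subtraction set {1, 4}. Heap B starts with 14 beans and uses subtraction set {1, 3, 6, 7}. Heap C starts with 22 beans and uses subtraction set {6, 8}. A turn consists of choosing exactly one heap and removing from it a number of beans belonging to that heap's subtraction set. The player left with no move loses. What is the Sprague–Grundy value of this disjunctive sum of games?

1

Heap A, S = {1, 4}:
G(0) = 0
G(1) = mex{0} = 1
G(2) = mex{1} = 0
G(3) = mex{0} = 1
G(4) = mex{1,0} = 2
G(5) = mex{2,1} = 0
G(6) = mex{0,0} = 1
G(7) = mex{1,1} = 0
G(8) = mex{0,2} = 1
G(9) = mex{1,0} = 2
G(10) = mex{2,1} = 0
G(11) = mex{0,0} = 1
G(12) = mex{1,1} = 0
G(13) = mex{0,2} = 1
G(14) = mex{1,0} = 2
G(15) = mex{2,1} = 0
G(16) = mex{0,0} = 1
G(17) = mex{1,1} = 0
G(18) = mex{0,2} = 1
G(19) = mex{1,0} = 2
G(20) = mex{2,1} = 0
G(21) = mex{0,0} = 1
G(22) = mex{1,1} = 0
G_A(22) = 0.
Heap B, S = {1, 3, 6, 7}:
G(0) = 0
G(1) = mex{0} = 1
G(2) = mex{1} = 0
G(3) = mex{0,0} = 1
G(4) = mex{1,1} = 0
G(5) = mex{0,0} = 1
G(6) = mex{1,1,0} = 2
G(7) = mex{2,0,1,0} = 3
G(8) = mex{3,1,0,1} = 2
G(9) = mex{2,2,1,0} = 3
G(10) = mex{3,3,0,1} = 2
G(11) = mex{2,2,1,0} = 3
G(12) = mex{3,3,2,1} = 0
G(13) = mex{0,2,3,2} = 1
G(14) = mex{1,3,2,3} = 0
G_B(14) = 0.
Heap C, S = {6, 8}:
G(0) = 0
G(1) = mex{} = 0
G(2) = mex{} = 0
G(3) = mex{} = 0
G(4) = mex{} = 0
G(5) = mex{} = 0
G(6) = mex{0} = 1
G(7) = mex{0} = 1
G(8) = mex{0,0} = 1
G(9) = mex{0,0} = 1
G(10) = mex{0,0} = 1
G(11) = mex{0,0} = 1
G(12) = mex{1,0} = 2
G(13) = mex{1,0} = 2
G(14) = mex{1,1} = 0
G(15) = mex{1,1} = 0
G(16) = mex{1,1} = 0
G(17) = mex{1,1} = 0
G(18) = mex{2,1} = 0
G(19) = mex{2,1} = 0
G(20) = mex{0,2} = 1
G(21) = mex{0,2} = 1
G(22) = mex{0,0} = 1
G_C(22) = 1.
Combined Grundy value = 0 ⊕ 0 ⊕ 1 = 1.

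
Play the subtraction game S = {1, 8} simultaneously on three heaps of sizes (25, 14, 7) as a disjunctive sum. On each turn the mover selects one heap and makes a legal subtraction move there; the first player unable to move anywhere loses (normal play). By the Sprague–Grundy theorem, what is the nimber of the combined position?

1

All heaps use S = {1, 8}:
G(0) = 0
G(1) = mex{0} = 1
G(2) = mex{1} = 0
G(3) = mex{0} = 1
G(4) = mex{1} = 0
G(5) = mex{0} = 1
G(6) = mex{1} = 0
G(7) = mex{0} = 1
G(8) = mex{1,0} = 2
G(9) = mex{2,1} = 0
G(10) = mex{0,0} = 1
G(11) = mex{1,1} = 0
G(12) = mex{0,0} = 1
G(13) = mex{1,1} = 0
G(14) = mex{0,0} = 1
G(15) = mex{1,1} = 0
G(16) = mex{0,2} = 1
G(17) = mex{1,0} = 2
G(18) = mex{2,1} = 0
G(19) = mex{0,0} = 1
G(20) = mex{1,1} = 0
G(21) = mex{0,0} = 1
G(22) = mex{1,1} = 0
G(23) = mex{0,0} = 1
G(24) = mex{1,1} = 0
G(25) = mex{0,2} = 1
Heap A: G(25) = 1.
Heap B: G(14) = 1.
Heap C: G(7) = 1.
Combined Grundy value = 1 ⊕ 1 ⊕ 1 = 1.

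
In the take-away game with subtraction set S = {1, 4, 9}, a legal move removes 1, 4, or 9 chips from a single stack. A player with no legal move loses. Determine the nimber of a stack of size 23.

1

G(0) = 0
G(1) = mex{0} = 1
G(2) = mex{1} = 0
G(3) = mex{0} = 1
G(4) = mex{1,0} = 2
G(5) = mex{2,1} = 0
G(6) = mex{0,0} = 1
G(7) = mex{1,1} = 0
G(8) = mex{0,2} = 1
G(9) = mex{1,0,0} = 2
G(10) = mex{2,1,1} = 0
G(11) = mex{0,0,0} = 1
G(12) = mex{1,1,1} = 0
G(13) = mex{0,2,2} = 1
G(14) = mex{1,0,0} = 2
G(15) = mex{2,1,1} = 0
G(16) = mex{0,0,0} = 1
G(17) = mex{1,1,1} = 0
G(18) = mex{0,2,2} = 1
G(19) = mex{1,0,0} = 2
G(20) = mex{2,1,1} = 0
G(21) = mex{0,0,0} = 1
G(22) = mex{1,1,1} = 0
G(23) = mex{0,2,2} = 1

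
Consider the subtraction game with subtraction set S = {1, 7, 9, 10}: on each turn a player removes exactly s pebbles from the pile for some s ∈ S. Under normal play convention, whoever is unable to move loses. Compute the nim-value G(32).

n :  0  1  2  3  4  5  6  7  8  9 10 11 12 13 14 15 16 17 18 19 20 21 22 23 24 25 26 27 28 29 30 31 32
G :  0  1  0  1  0  1  0  1  0  1  2  3  2  3  2  3  2  3  2  0  1  0  1  0  1  0  1  0  1  2  3  2  3

3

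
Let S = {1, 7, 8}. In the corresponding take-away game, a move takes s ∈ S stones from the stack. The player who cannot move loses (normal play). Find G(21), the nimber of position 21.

0

G(0) = 0
G(1) = mex{0} = 1
G(2) = mex{1} = 0
G(3) = mex{0} = 1
G(4) = mex{1} = 0
G(5) = mex{0} = 1
G(6) = mex{1} = 0
G(7) = mex{0,0} = 1
G(8) = mex{1,1,0} = 2
G(9) = mex{2,0,1} = 3
G(10) = mex{3,1,0} = 2
G(11) = mex{2,0,1} = 3
G(12) = mex{3,1,0} = 2
G(13) = mex{2,0,1} = 3
G(14) = mex{3,1,0} = 2
G(15) = mex{2,2,1} = 0
G(16) = mex{0,3,2} = 1
G(17) = mex{1,2,3} = 0
G(18) = mex{0,3,2} = 1
G(19) = mex{1,2,3} = 0
G(20) = mex{0,3,2} = 1
G(21) = mex{1,2,3} = 0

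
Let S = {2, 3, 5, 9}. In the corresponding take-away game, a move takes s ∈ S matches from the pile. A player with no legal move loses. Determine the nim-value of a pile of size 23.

n :  0  1  2  3  4  5  6  7  8  9 10 11 12 13 14 15 16 17 18 19 20 21 22 23
G :  0  0  1  1  2  2  3  0  0  1  1  2  2  3  0  0  1  1  2  2  3  0  0  1

1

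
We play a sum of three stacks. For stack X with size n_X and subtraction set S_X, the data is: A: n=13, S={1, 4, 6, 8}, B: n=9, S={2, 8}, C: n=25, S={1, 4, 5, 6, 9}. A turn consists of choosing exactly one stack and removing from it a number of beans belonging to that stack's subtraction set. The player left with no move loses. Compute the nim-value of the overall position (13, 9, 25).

0

Stack A, S = {1, 4, 6, 8}:
G(0) = 0
G(1) = mex{0} = 1
G(2) = mex{1} = 0
G(3) = mex{0} = 1
G(4) = mex{1,0} = 2
G(5) = mex{2,1} = 0
G(6) = mex{0,0,0} = 1
G(7) = mex{1,1,1} = 0
G(8) = mex{0,2,0,0} = 1
G(9) = mex{1,0,1,1} = 2
G(10) = mex{2,1,2,0} = 3
G(11) = mex{3,0,0,1} = 2
G(12) = mex{2,1,1,2} = 0
G(13) = mex{0,2,0,0} = 1
G_A(13) = 1.
Stack B, S = {2, 8}:
n : 0 1 2 3 4 5 6 7 8 9
G : 0 0 1 1 0 0 1 1 2 2
G_B(9) = 2.
Stack C, S = {1, 4, 5, 6, 9}:
G(0) = 0
G(1) = mex{0} = 1
G(2) = mex{1} = 0
G(3) = mex{0} = 1
G(4) = mex{1,0} = 2
G(5) = mex{2,1,0} = 3
G(6) = mex{3,0,1,0} = 2
G(7) = mex{2,1,0,1} = 3
G(8) = mex{3,2,1,0} = 4
G(9) = mex{4,3,2,1,0} = 5
G(10) = mex{5,2,3,2,1} = 0
G(11) = mex{0,3,2,3,0} = 1
G(12) = mex{1,4,3,2,1} = 0
G(13) = mex{0,5,4,3,2} = 1
G(14) = mex{1,0,5,4,3} = 2
G(15) = mex{2,1,0,5,2} = 3
G(16) = mex{3,0,1,0,3} = 2
G(17) = mex{2,1,0,1,4} = 3
G(18) = mex{3,2,1,0,5} = 4
G(19) = mex{4,3,2,1,0} = 5
G(20) = mex{5,2,3,2,1} = 0
G(21) = mex{0,3,2,3,0} = 1
G(22) = mex{1,4,3,2,1} = 0
G(23) = mex{0,5,4,3,2} = 1
G(24) = mex{1,0,5,4,3} = 2
G(25) = mex{2,1,0,5,2} = 3
G_C(25) = 3.
Combined Grundy value = 1 ⊕ 2 ⊕ 3 = 0.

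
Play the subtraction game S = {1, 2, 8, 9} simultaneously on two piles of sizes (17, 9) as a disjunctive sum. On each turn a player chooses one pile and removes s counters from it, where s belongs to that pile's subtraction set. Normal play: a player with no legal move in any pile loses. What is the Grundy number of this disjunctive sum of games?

All piles use S = {1, 2, 8, 9}:
n :  0  1  2  3  4  5  6  7  8  9 10 11 12 13 14 15 16 17
G :  0  1  2  0  1  2  0  1  2  3  0  1  2  0  1  2  0  1
Pile A: G(17) = 1.
Pile B: G(9) = 3.
Combined Grundy value = 1 ⊕ 3 = 2.

2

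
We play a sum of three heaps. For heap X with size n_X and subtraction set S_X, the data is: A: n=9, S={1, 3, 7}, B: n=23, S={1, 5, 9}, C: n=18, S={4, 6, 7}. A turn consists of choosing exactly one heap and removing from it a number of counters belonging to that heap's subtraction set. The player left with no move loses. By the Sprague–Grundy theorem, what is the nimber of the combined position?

Heap A, S = {1, 3, 7}:
n : 0 1 2 3 4 5 6 7 8 9
G : 0 1 0 1 0 1 0 1 0 1
G_A(9) = 1.
Heap B, S = {1, 5, 9}:
G(0) = 0
G(1) = mex{0} = 1
G(2) = mex{1} = 0
G(3) = mex{0} = 1
G(4) = mex{1} = 0
G(5) = mex{0,0} = 1
G(6) = mex{1,1} = 0
G(7) = mex{0,0} = 1
G(8) = mex{1,1} = 0
G(9) = mex{0,0,0} = 1
G(10) = mex{1,1,1} = 0
G(11) = mex{0,0,0} = 1
G(12) = mex{1,1,1} = 0
G(13) = mex{0,0,0} = 1
G(14) = mex{1,1,1} = 0
G(15) = mex{0,0,0} = 1
G(16) = mex{1,1,1} = 0
G(17) = mex{0,0,0} = 1
G(18) = mex{1,1,1} = 0
G(19) = mex{0,0,0} = 1
G(20) = mex{1,1,1} = 0
G(21) = mex{0,0,0} = 1
G(22) = mex{1,1,1} = 0
G(23) = mex{0,0,0} = 1
G_B(23) = 1.
Heap C, S = {4, 6, 7}:
n :  0  1  2  3  4  5  6  7  8  9 10 11 12 13 14 15 16 17 18
G :  0  0  0  0  1  1  1  1  2  2  2  0  0  0  0  1  1  1  1
G_C(18) = 1.
Combined Grundy value = 1 ⊕ 1 ⊕ 1 = 1.

1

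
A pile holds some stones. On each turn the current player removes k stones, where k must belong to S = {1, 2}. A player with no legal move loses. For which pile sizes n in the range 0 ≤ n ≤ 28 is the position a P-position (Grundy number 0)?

0, 3, 6, 9, 12, 15, 18, 21, 24, 27

G(0) = 0
G(1) = mex{0} = 1
G(2) = mex{1,0} = 2
G(3) = mex{2,1} = 0
G(4) = mex{0,2} = 1
G(5) = mex{1,0} = 2
G(6) = mex{2,1} = 0
G(7) = mex{0,2} = 1
G(8) = mex{1,0} = 2
G(9) = mex{2,1} = 0
G(10) = mex{0,2} = 1
G(11) = mex{1,0} = 2
G(12) = mex{2,1} = 0
G(13) = mex{0,2} = 1
G(14) = mex{1,0} = 2
G(15) = mex{2,1} = 0
G(16) = mex{0,2} = 1
G(17) = mex{1,0} = 2
G(18) = mex{2,1} = 0
G(19) = mex{0,2} = 1
G(20) = mex{1,0} = 2
G(21) = mex{2,1} = 0
G(22) = mex{0,2} = 1
G(23) = mex{1,0} = 2
G(24) = mex{2,1} = 0
G(25) = mex{0,2} = 1
G(26) = mex{1,0} = 2
G(27) = mex{2,1} = 0
G(28) = mex{0,2} = 1
P-positions are exactly the n with G(n) = 0.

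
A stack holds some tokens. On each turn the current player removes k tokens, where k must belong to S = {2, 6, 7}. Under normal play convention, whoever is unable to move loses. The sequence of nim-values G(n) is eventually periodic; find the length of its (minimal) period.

13

G(0) = 0
G(1) = mex{} = 0
G(2) = mex{0} = 1
G(3) = mex{0} = 1
G(4) = mex{1} = 0
G(5) = mex{1} = 0
G(6) = mex{0,0} = 1
G(7) = mex{0,0,0} = 1
G(8) = mex{1,1,0} = 2
G(9) = mex{1,1,1} = 0
G(10) = mex{2,0,1} = 3
G(11) = mex{0,0,0} = 1
G(12) = mex{3,1,0} = 2
G(13) = mex{1,1,1} = 0
G(14) = mex{2,2,1} = 0
G(15) = mex{0,0,2} = 1
G(16) = mex{0,3,0} = 1
G(17) = mex{1,1,3} = 0
G(18) = mex{1,2,1} = 0
G(19) = mex{0,0,2} = 1
G(20) = mex{0,0,0} = 1
G(21) = mex{1,1,0} = 2
G(22) = mex{1,1,1} = 0
G(23) = mex{2,0,1} = 3
G(24) = mex{0,0,0} = 1
G(25) = mex{3,1,0} = 2
G(26) = mex{1,1,1} = 0
G(27) = mex{2,2,1} = 0
G(n+13) = G(n) holds for n = 0,…,6 (a full window of length max(S) = 7), so the sequence is purely periodic with period 13.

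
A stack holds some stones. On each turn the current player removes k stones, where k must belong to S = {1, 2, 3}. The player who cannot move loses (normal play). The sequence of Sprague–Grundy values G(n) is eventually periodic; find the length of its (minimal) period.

n :  0  1  2  3  4  5  6  7  8  9 10 11 12 13 14
G :  0  1  2  3  0  1  2  3  0  1  2  3  0  1  2
G(n+4) = G(n) holds for n = 0,…,2 (a full window of length max(S) = 3), so the sequence is purely periodic with period 4.

4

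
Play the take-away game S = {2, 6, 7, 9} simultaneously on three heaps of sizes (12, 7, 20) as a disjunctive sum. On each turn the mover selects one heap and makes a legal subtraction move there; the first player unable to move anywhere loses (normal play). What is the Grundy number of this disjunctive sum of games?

3

All heaps use S = {2, 6, 7, 9}:
G(0) = 0
G(1) = mex{} = 0
G(2) = mex{0} = 1
G(3) = mex{0} = 1
G(4) = mex{1} = 0
G(5) = mex{1} = 0
G(6) = mex{0,0} = 1
G(7) = mex{0,0,0} = 1
G(8) = mex{1,1,0} = 2
G(9) = mex{1,1,1,0} = 2
G(10) = mex{2,0,1,0} = 3
G(11) = mex{2,0,0,1} = 3
G(12) = mex{3,1,0,1} = 2
G(13) = mex{3,1,1,0} = 2
G(14) = mex{2,2,1,0} = 3
G(15) = mex{2,2,2,1} = 0
G(16) = mex{3,3,2,1} = 0
G(17) = mex{0,3,3,2} = 1
G(18) = mex{0,2,3,2} = 1
G(19) = mex{1,2,2,3} = 0
G(20) = mex{1,3,2,3} = 0
Heap A: G(12) = 2.
Heap B: G(7) = 1.
Heap C: G(20) = 0.
Combined Grundy value = 2 ⊕ 1 ⊕ 0 = 3.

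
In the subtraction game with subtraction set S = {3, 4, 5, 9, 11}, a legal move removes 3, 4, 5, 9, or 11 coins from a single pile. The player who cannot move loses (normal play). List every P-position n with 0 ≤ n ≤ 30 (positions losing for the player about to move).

G(0) = 0
G(1) = mex{} = 0
G(2) = mex{} = 0
G(3) = mex{0} = 1
G(4) = mex{0,0} = 1
G(5) = mex{0,0,0} = 1
G(6) = mex{1,0,0} = 2
G(7) = mex{1,1,0} = 2
G(8) = mex{1,1,1} = 0
G(9) = mex{2,1,1,0} = 3
G(10) = mex{2,2,1,0} = 3
G(11) = mex{0,2,2,0,0} = 1
G(12) = mex{3,0,2,1,0} = 4
G(13) = mex{3,3,0,1,0} = 2
G(14) = mex{1,3,3,1,1} = 0
G(15) = mex{4,1,3,2,1} = 0
G(16) = mex{2,4,1,2,1} = 0
G(17) = mex{0,2,4,0,2} = 1
G(18) = mex{0,0,2,3,2} = 1
G(19) = mex{0,0,0,3,0} = 1
G(20) = mex{1,0,0,1,3} = 2
G(21) = mex{1,1,0,4,3} = 2
G(22) = mex{1,1,1,2,1} = 0
G(23) = mex{2,1,1,0,4} = 3
G(24) = mex{2,2,1,0,2} = 3
G(25) = mex{0,2,2,0,0} = 1
G(26) = mex{3,0,2,1,0} = 4
G(27) = mex{3,3,0,1,0} = 2
G(28) = mex{1,3,3,1,1} = 0
G(29) = mex{4,1,3,2,1} = 0
G(30) = mex{2,4,1,2,1} = 0
P-positions are exactly the n with G(n) = 0.

0, 1, 2, 8, 14, 15, 16, 22, 28, 29, 30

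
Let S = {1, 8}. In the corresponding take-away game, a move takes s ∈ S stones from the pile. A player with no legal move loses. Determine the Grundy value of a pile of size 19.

G(0) = 0
G(1) = mex{0} = 1
G(2) = mex{1} = 0
G(3) = mex{0} = 1
G(4) = mex{1} = 0
G(5) = mex{0} = 1
G(6) = mex{1} = 0
G(7) = mex{0} = 1
G(8) = mex{1,0} = 2
G(9) = mex{2,1} = 0
G(10) = mex{0,0} = 1
G(11) = mex{1,1} = 0
G(12) = mex{0,0} = 1
G(13) = mex{1,1} = 0
G(14) = mex{0,0} = 1
G(15) = mex{1,1} = 0
G(16) = mex{0,2} = 1
G(17) = mex{1,0} = 2
G(18) = mex{2,1} = 0
G(19) = mex{0,0} = 1

1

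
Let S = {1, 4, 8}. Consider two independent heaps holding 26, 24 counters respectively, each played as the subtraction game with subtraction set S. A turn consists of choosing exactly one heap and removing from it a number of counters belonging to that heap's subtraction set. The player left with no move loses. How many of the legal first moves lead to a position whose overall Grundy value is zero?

All heaps use S = {1, 4, 8}:
G(0) = 0
G(1) = mex{0} = 1
G(2) = mex{1} = 0
G(3) = mex{0} = 1
G(4) = mex{1,0} = 2
G(5) = mex{2,1} = 0
G(6) = mex{0,0} = 1
G(7) = mex{1,1} = 0
G(8) = mex{0,2,0} = 1
G(9) = mex{1,0,1} = 2
G(10) = mex{2,1,0} = 3
G(11) = mex{3,0,1} = 2
G(12) = mex{2,1,2} = 0
G(13) = mex{0,2,0} = 1
G(14) = mex{1,3,1} = 0
G(15) = mex{0,2,0} = 1
G(16) = mex{1,0,1} = 2
G(17) = mex{2,1,2} = 0
G(18) = mex{0,0,3} = 1
G(19) = mex{1,1,2} = 0
G(20) = mex{0,2,0} = 1
G(21) = mex{1,0,1} = 2
G(22) = mex{2,1,0} = 3
G(23) = mex{3,0,1} = 2
G(24) = mex{2,1,2} = 0
G(25) = mex{0,2,0} = 1
G(26) = mex{1,3,1} = 0
Heap A: G(26) = 0.
Heap B: G(24) = 0.
Combined Grundy value = 0 ⊕ 0 = 0.
A winning move leaves total XOR = 0, i.e. changes one component's Grundy value g to g ⊕ X where X is the current total.
Heap A: target g' = 0⊕0 = 0, but every legal move changes the Grundy value (mex property), so 0 moves.
Heap B: target g' = 0⊕0 = 0, but every legal move changes the Grundy value (mex property), so 0 moves.

0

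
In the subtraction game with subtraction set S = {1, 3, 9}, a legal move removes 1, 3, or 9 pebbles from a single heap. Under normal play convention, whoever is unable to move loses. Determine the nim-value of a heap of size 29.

1

G(0) = 0
G(1) = mex{0} = 1
G(2) = mex{1} = 0
G(3) = mex{0,0} = 1
G(4) = mex{1,1} = 0
G(5) = mex{0,0} = 1
G(6) = mex{1,1} = 0
G(7) = mex{0,0} = 1
G(8) = mex{1,1} = 0
G(9) = mex{0,0,0} = 1
G(10) = mex{1,1,1} = 0
G(11) = mex{0,0,0} = 1
G(12) = mex{1,1,1} = 0
G(13) = mex{0,0,0} = 1
G(14) = mex{1,1,1} = 0
G(15) = mex{0,0,0} = 1
G(16) = mex{1,1,1} = 0
G(17) = mex{0,0,0} = 1
G(18) = mex{1,1,1} = 0
G(19) = mex{0,0,0} = 1
G(20) = mex{1,1,1} = 0
G(21) = mex{0,0,0} = 1
G(22) = mex{1,1,1} = 0
G(23) = mex{0,0,0} = 1
G(24) = mex{1,1,1} = 0
G(25) = mex{0,0,0} = 1
G(26) = mex{1,1,1} = 0
G(27) = mex{0,0,0} = 1
G(28) = mex{1,1,1} = 0
G(29) = mex{0,0,0} = 1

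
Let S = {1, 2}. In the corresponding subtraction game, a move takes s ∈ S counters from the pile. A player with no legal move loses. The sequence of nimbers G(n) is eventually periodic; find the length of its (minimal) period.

G(0) = 0
G(1) = mex{0} = 1
G(2) = mex{1,0} = 2
G(3) = mex{2,1} = 0
G(4) = mex{0,2} = 1
G(5) = mex{1,0} = 2
G(6) = mex{2,1} = 0
G(7) = mex{0,2} = 1
G(8) = mex{1,0} = 2
G(9) = mex{2,1} = 0
G(10) = mex{0,2} = 1
G(11) = mex{1,0} = 2
G(12) = mex{2,1} = 0
G(13) = mex{0,2} = 1
G(14) = mex{1,0} = 2
G(n+3) = G(n) holds for n = 0,…,1 (a full window of length max(S) = 2), so the sequence is purely periodic with period 3.

3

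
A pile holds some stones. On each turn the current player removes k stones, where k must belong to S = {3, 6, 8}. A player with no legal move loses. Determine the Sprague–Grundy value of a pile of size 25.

1

n :  0  1  2  3  4  5  6  7  8  9 10 11 12 13 14 15 16 17 18 19 20 21 22 23 24 25
G :  0  0  0  1  1  1  2  2  2  3  3  0  0  0  1  1  1  2  2  2  3  3  0  0  0  1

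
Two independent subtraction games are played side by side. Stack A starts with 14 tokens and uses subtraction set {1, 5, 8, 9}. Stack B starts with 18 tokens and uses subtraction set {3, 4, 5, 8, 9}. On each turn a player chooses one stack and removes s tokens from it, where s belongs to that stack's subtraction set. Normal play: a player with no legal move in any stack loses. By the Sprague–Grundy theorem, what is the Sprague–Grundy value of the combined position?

0

Stack A, S = {1, 5, 8, 9}:
n :  0  1  2  3  4  5  6  7  8  9 10 11 12 13 14
G :  0  1  0  1  0  1  0  1  2  3  2  3  2  3  2
G_A(14) = 2.
Stack B, S = {3, 4, 5, 8, 9}:
n :  0  1  2  3  4  5  6  7  8  9 10 11 12 13 14 15 16 17 18
G :  0  0  0  1  1  1  2  2  2  3  3  3  0  0  0  1  1  1  2
G_B(18) = 2.
Combined Grundy value = 2 ⊕ 2 = 0.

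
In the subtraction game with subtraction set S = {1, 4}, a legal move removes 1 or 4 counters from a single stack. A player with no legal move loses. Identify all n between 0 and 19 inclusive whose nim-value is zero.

0, 2, 5, 7, 10, 12, 15, 17

G(0) = 0
G(1) = mex{0} = 1
G(2) = mex{1} = 0
G(3) = mex{0} = 1
G(4) = mex{1,0} = 2
G(5) = mex{2,1} = 0
G(6) = mex{0,0} = 1
G(7) = mex{1,1} = 0
G(8) = mex{0,2} = 1
G(9) = mex{1,0} = 2
G(10) = mex{2,1} = 0
G(11) = mex{0,0} = 1
G(12) = mex{1,1} = 0
G(13) = mex{0,2} = 1
G(14) = mex{1,0} = 2
G(15) = mex{2,1} = 0
G(16) = mex{0,0} = 1
G(17) = mex{1,1} = 0
G(18) = mex{0,2} = 1
G(19) = mex{1,0} = 2
P-positions are exactly the n with G(n) = 0.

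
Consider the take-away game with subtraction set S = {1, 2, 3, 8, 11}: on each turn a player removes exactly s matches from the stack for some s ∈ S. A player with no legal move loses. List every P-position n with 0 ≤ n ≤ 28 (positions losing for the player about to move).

G(0) = 0
G(1) = mex{0} = 1
G(2) = mex{1,0} = 2
G(3) = mex{2,1,0} = 3
G(4) = mex{3,2,1} = 0
G(5) = mex{0,3,2} = 1
G(6) = mex{1,0,3} = 2
G(7) = mex{2,1,0} = 3
G(8) = mex{3,2,1,0} = 4
G(9) = mex{4,3,2,1} = 0
G(10) = mex{0,4,3,2} = 1
G(11) = mex{1,0,4,3,0} = 2
G(12) = mex{2,1,0,0,1} = 3
G(13) = mex{3,2,1,1,2} = 0
G(14) = mex{0,3,2,2,3} = 1
G(15) = mex{1,0,3,3,0} = 2
G(16) = mex{2,1,0,4,1} = 3
G(17) = mex{3,2,1,0,2} = 4
G(18) = mex{4,3,2,1,3} = 0
G(19) = mex{0,4,3,2,4} = 1
G(20) = mex{1,0,4,3,0} = 2
G(21) = mex{2,1,0,0,1} = 3
G(22) = mex{3,2,1,1,2} = 0
G(23) = mex{0,3,2,2,3} = 1
G(24) = mex{1,0,3,3,0} = 2
G(25) = mex{2,1,0,4,1} = 3
G(26) = mex{3,2,1,0,2} = 4
G(27) = mex{4,3,2,1,3} = 0
G(28) = mex{0,4,3,2,4} = 1
P-positions are exactly the n with G(n) = 0.

0, 4, 9, 13, 18, 22, 27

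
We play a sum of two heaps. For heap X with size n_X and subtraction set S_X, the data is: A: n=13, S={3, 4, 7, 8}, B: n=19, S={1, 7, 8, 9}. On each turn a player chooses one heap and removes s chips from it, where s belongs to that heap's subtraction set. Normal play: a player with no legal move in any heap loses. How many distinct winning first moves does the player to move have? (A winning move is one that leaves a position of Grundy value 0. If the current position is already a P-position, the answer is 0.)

Heap A, S = {3, 4, 7, 8}:
G(0) = 0
G(1) = mex{} = 0
G(2) = mex{} = 0
G(3) = mex{0} = 1
G(4) = mex{0,0} = 1
G(5) = mex{0,0} = 1
G(6) = mex{1,0} = 2
G(7) = mex{1,1,0} = 2
G(8) = mex{1,1,0,0} = 2
G(9) = mex{2,1,0,0} = 3
G(10) = mex{2,2,1,0} = 3
G(11) = mex{2,2,1,1} = 0
G(12) = mex{3,2,1,1} = 0
G(13) = mex{3,3,2,1} = 0
G_A(13) = 0.
Heap B, S = {1, 7, 8, 9}:
n :  0  1  2  3  4  5  6  7  8  9 10 11 12 13 14 15 16 17 18 19
G :  0  1  0  1  0  1  0  1  2  3  2  3  2  3  2  3  0  1  0  1
G_B(19) = 1.
Combined Grundy value = 0 ⊕ 1 = 1.
A winning move leaves total XOR = 0, i.e. changes one component's Grundy value g to g ⊕ X where X is the current total.
Heap A: need g' = 0⊕1 = 1. Options: 13−3→G=3, 13−4→G=3, 13−7→G=2, 13−8→G=1. Hits: 1.
Heap B: need g' = 1⊕1 = 0. Options: 19−1→G=0, 19−7→G=2, 19−8→G=3, 19−9→G=2. Hits: 1.

2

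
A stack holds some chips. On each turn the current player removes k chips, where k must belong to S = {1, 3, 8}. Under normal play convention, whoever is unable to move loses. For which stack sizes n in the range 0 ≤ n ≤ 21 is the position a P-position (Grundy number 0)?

0, 2, 4, 6, 11, 13, 15, 17

n :  0  1  2  3  4  5  6  7  8  9 10 11 12 13 14 15 16 17 18 19 20 21
G :  0  1  0  1  0  1  0  1  2  3  2  0  1  0  1  0  1  0  1  2  3  2
P-positions are exactly the n with G(n) = 0.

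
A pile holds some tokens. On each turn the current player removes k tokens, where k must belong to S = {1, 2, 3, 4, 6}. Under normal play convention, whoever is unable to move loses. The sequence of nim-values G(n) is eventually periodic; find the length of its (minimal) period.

G(0) = 0
G(1) = mex{0} = 1
G(2) = mex{1,0} = 2
G(3) = mex{2,1,0} = 3
G(4) = mex{3,2,1,0} = 4
G(5) = mex{4,3,2,1} = 0
G(6) = mex{0,4,3,2,0} = 1
G(7) = mex{1,0,4,3,1} = 2
G(8) = mex{2,1,0,4,2} = 3
G(9) = mex{3,2,1,0,3} = 4
G(10) = mex{4,3,2,1,4} = 0
G(11) = mex{0,4,3,2,0} = 1
G(12) = mex{1,0,4,3,1} = 2
G(13) = mex{2,1,0,4,2} = 3
G(14) = mex{3,2,1,0,3} = 4
G(n+5) = G(n) holds for n = 0,…,5 (a full window of length max(S) = 6), so the sequence is purely periodic with period 5.

5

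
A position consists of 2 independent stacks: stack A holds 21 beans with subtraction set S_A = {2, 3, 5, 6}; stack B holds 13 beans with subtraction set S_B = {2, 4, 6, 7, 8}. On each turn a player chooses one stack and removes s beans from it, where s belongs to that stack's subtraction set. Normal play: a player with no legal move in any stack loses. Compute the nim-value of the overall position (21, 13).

Stack A, S = {2, 3, 5, 6}:
n :  0  1  2  3  4  5  6  7  8  9 10 11 12 13 14 15 16 17 18 19 20 21
G :  0  0  1  1  2  2  3  3  0  0  1  1  2  2  3  3  0  0  1  1  2  2
G_A(21) = 2.
Stack B, S = {2, 4, 6, 7, 8}:
G(0) = 0
G(1) = mex{} = 0
G(2) = mex{0} = 1
G(3) = mex{0} = 1
G(4) = mex{1,0} = 2
G(5) = mex{1,0} = 2
G(6) = mex{2,1,0} = 3
G(7) = mex{2,1,0,0} = 3
G(8) = mex{3,2,1,0,0} = 4
G(9) = mex{3,2,1,1,0} = 4
G(10) = mex{4,3,2,1,1} = 0
G(11) = mex{4,3,2,2,1} = 0
G(12) = mex{0,4,3,2,2} = 1
G(13) = mex{0,4,3,3,2} = 1
G_B(13) = 1.
Combined Grundy value = 2 ⊕ 1 = 3.

3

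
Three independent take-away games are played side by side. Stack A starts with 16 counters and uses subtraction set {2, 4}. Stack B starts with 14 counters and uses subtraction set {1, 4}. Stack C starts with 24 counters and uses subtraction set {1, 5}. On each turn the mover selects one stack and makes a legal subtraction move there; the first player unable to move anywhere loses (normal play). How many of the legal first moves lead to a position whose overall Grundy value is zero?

Stack A, S = {2, 4}:
n :  0  1  2  3  4  5  6  7  8  9 10 11 12 13 14 15 16
G :  0  0  1  1  2  2  0  0  1  1  2  2  0  0  1  1  2
G_A(16) = 2.
Stack B, S = {1, 4}:
n :  0  1  2  3  4  5  6  7  8  9 10 11 12 13 14
G :  0  1  0  1  2  0  1  0  1  2  0  1  0  1  2
G_B(14) = 2.
Stack C, S = {1, 5}:
G(0) = 0
G(1) = mex{0} = 1
G(2) = mex{1} = 0
G(3) = mex{0} = 1
G(4) = mex{1} = 0
G(5) = mex{0,0} = 1
G(6) = mex{1,1} = 0
G(7) = mex{0,0} = 1
G(8) = mex{1,1} = 0
G(9) = mex{0,0} = 1
G(10) = mex{1,1} = 0
G(11) = mex{0,0} = 1
G(12) = mex{1,1} = 0
G(13) = mex{0,0} = 1
G(14) = mex{1,1} = 0
G(15) = mex{0,0} = 1
G(16) = mex{1,1} = 0
G(17) = mex{0,0} = 1
G(18) = mex{1,1} = 0
G(19) = mex{0,0} = 1
G(20) = mex{1,1} = 0
G(21) = mex{0,0} = 1
G(22) = mex{1,1} = 0
G(23) = mex{0,0} = 1
G(24) = mex{1,1} = 0
G_C(24) = 0.
Combined Grundy value = 2 ⊕ 2 ⊕ 0 = 0.
A winning move leaves total XOR = 0, i.e. changes one component's Grundy value g to g ⊕ X where X is the current total.
Stack A: target g' = 2⊕0 = 2, but every legal move changes the Grundy value (mex property), so 0 moves.
Stack B: target g' = 2⊕0 = 2, but every legal move changes the Grundy value (mex property), so 0 moves.
Stack C: target g' = 0⊕0 = 0, but every legal move changes the Grundy value (mex property), so 0 moves.

0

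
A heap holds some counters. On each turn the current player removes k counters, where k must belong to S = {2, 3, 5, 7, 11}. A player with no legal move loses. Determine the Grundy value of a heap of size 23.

G(0) = 0
G(1) = mex{} = 0
G(2) = mex{0} = 1
G(3) = mex{0,0} = 1
G(4) = mex{1,0} = 2
G(5) = mex{1,1,0} = 2
G(6) = mex{2,1,0} = 3
G(7) = mex{2,2,1,0} = 3
G(8) = mex{3,2,1,0} = 4
G(9) = mex{3,3,2,1} = 0
G(10) = mex{4,3,2,1} = 0
G(11) = mex{0,4,3,2,0} = 1
G(12) = mex{0,0,3,2,0} = 1
G(13) = mex{1,0,4,3,1} = 2
G(14) = mex{1,1,0,3,1} = 2
G(15) = mex{2,1,0,4,2} = 3
G(16) = mex{2,2,1,0,2} = 3
G(17) = mex{3,2,1,0,3} = 4
G(18) = mex{3,3,2,1,3} = 0
G(19) = mex{4,3,2,1,4} = 0
G(20) = mex{0,4,3,2,0} = 1
G(21) = mex{0,0,3,2,0} = 1
G(22) = mex{1,0,4,3,1} = 2
G(23) = mex{1,1,0,3,1} = 2

2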